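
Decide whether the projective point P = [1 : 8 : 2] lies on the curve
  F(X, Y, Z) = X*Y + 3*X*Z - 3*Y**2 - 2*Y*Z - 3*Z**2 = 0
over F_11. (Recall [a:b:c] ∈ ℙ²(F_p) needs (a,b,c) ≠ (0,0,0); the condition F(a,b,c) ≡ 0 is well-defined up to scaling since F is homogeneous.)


F(1,8,2) ≡ 9 (mod 11); P is NOT on the curve.

Evaluate F(1, 8, 2) term-by-term (mod 11).
  X*Y ↦ 1·1·8·1 = 8
  3*X*Z ↦ 3·1·1·2 = 6
  -3*Y**2 ↦ -3·1·64·1 = -192
  -2*Y*Z ↦ -2·1·8·2 = -32
  -3*Z**2 ↦ -3·1·1·4 = -12
Sum: F(1, 8, 2) = (8) + (6) + (-192) + (-32) + (-12) = -222.
Reducing mod 11: -222 ≡ 9 (mod 11).
Since F(a, b, c) ≡ 9 ≠ 0 (mod 11), P does NOT lie on the curve.


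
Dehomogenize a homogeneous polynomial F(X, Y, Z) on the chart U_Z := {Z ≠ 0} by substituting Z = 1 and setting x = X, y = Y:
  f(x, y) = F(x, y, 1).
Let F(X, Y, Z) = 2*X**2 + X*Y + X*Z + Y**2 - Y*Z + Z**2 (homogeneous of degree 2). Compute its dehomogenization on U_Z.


f(x, y) = 2*x**2 + x*y + x + y**2 - y + 1

On U_Z we set Z = 1. Each monomial c·X^i·Y^j·Z^k in F becomes c·x^i·y^j·1^k = c·x^i·y^j.
Substituting Z = 1: F(X, Y, 1) = 2*x**2 + x*y + x + y**2 - y + 1.
Note: deg(f) ≤ deg(F) = 2; strict inequality happens when F is divisible by Z (lost terms).


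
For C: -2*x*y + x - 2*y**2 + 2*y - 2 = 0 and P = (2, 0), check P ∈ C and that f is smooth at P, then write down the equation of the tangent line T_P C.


Tangent line at P: x - 2*y - 2 = 0.

Step 1: f(2, 0) = 0, so P lies on C.
Step 2: partial derivatives
  f_x(x, y) = 1 - 2*y, f_y(x, y) = -2*x - 4*y + 2.
  f_x(P) = 1, f_y(P) = -2 (gradient nonzero, so P is smooth).
Step 3: tangent line at P: 1·(x − 2) + -2·(y − 0) = 0.
Expanding: x - 2*y - 2 = 0.


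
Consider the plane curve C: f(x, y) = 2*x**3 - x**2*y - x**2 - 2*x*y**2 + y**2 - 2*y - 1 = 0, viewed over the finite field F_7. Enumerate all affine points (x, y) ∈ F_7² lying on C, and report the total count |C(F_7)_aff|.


Affine F_7-points: {(0, 4), (0, 5), (1, 0), (1, 4), (2, 6), (3, 1), (4, 5), (5, 0), (5, 4), (6, 3), (6, 5)}; count = 11.

For each of the 49 pairs (x, y) ∈ F_7², evaluate f(x, y) mod 7. Record the zeros.
  x = 0: [0↦6, 1↦5, 2↦6, 3↦2, 4↦0, 5↦0, 6↦2]  zeros at y ∈ {4, 5}
  x = 1: [0↦0, 1↦3, 2↦4, 3↦3, 4↦0, 5↦2, 6↦2]  zeros at y ∈ {0, 4}
  x = 2: [0↦4, 1↦2, 2↦1, 3↦1, 4↦2, 5↦4, 6↦0]  zeros at y ∈ {6}
  x = 3: [0↦2, 1↦0, 2↦2, 3↦1, 4↦4, 5↦4, 6↦1]  zeros at y ∈ {1}
  x = 4: [0↦6, 1↦2, 2↦5, 3↦1, 4↦4, 5↦0, 6↦3]  zeros at y ∈ {5}
  x = 5: [0↦0, 1↦6, 2↦1, 3↦6, 4↦0, 5↦4, 6↦4]  zeros at y ∈ {0, 4}
  x = 6: [0↦3, 1↦3, 2↦2, 3↦0, 4↦4, 5↦0, 6↦2]  zeros at y ∈ {3, 5}
Collecting zeros: affine points = {(0, 4), (0, 5), (1, 0), (1, 4), (2, 6), (3, 1), (4, 5), (5, 0), (5, 4), (6, 3), (6, 5)}.
Total count |C(F_7)_aff| = 11.


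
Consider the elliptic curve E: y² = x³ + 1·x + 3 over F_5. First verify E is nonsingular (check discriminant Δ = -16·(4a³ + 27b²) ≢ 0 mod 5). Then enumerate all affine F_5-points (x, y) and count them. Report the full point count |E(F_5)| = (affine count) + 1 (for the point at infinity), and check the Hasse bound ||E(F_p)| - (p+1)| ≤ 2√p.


Affine points = {(1, 0), (4, 1), (4, 4)}; affine count = 3; |E(F_5)| = 4.

Discriminant check: Δ ∝ 4a³ + 27b² = 4·1³ + 27·3² = 4·1 + 27·9 ≡ 2 (mod 5). Nonzero ⇒ E is nonsingular.
For each x ∈ F_5, compute rhs = x³ + 1·x + 3 mod 5, then count y ∈ F_5 with y² ≡ rhs.
  x = 0: rhs = 3, matching y values: none (0 points).
  x = 1: rhs = 0, matching y values: 0 (1 points).
  x = 2: rhs = 3, matching y values: none (0 points).
  x = 3: rhs = 3, matching y values: none (0 points).
  x = 4: rhs = 1, matching y values: 1, 4 (2 points).
Total affine count: 3.
Full point count |E(F_5)| = 3 + 1 = 4.
Hasse bound: |4 − (5+1)| = |-2| = 2 ≤ 2√5 ≈ 4.4721 ✓.


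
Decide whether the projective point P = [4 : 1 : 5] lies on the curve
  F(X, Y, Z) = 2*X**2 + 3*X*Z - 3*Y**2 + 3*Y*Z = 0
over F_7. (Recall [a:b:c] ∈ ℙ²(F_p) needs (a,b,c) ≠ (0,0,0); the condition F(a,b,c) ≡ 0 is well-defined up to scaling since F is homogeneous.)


F(4,1,5) ≡ 6 (mod 7); P is NOT on the curve.

Evaluate F(4, 1, 5) term-by-term (mod 7).
  2*X**2 ↦ 2·16·1·1 = 32
  3*X*Z ↦ 3·4·1·5 = 60
  -3*Y**2 ↦ -3·1·1·1 = -3
  3*Y*Z ↦ 3·1·1·5 = 15
Sum: F(4, 1, 5) = (32) + (60) + (-3) + (15) = 104.
Reducing mod 7: 104 ≡ 6 (mod 7).
Since F(a, b, c) ≡ 6 ≠ 0 (mod 7), P does NOT lie on the curve.


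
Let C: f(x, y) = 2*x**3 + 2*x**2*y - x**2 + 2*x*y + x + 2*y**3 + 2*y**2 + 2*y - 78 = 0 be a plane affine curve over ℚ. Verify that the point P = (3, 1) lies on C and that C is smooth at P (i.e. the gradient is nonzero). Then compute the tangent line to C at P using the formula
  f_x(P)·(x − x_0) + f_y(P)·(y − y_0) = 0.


Tangent line at P: 63*x + 36*y - 225 = 0.

Step 1: f(3, 1) = 0, so P lies on C.
Step 2: partial derivatives
  f_x(x, y) = 6*x**2 + 4*x*y - 2*x + 2*y + 1, f_y(x, y) = 2*x**2 + 2*x + 6*y**2 + 4*y + 2.
  f_x(P) = 63, f_y(P) = 36 (gradient nonzero, so P is smooth).
Step 3: tangent line at P: 63·(x − 3) + 36·(y − 1) = 0.
Expanding: 63*x + 36*y - 225 = 0.


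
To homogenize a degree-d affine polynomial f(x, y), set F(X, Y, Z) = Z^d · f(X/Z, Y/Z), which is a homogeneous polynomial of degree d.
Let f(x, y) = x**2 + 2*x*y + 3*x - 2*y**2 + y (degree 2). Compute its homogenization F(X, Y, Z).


F(X, Y, Z) = X**2 + 2*X*Y + 3*X*Z - 2*Y**2 + Y*Z

deg(f) = 2.
Substitute x = X/Z, y = Y/Z into f, then multiply by Z^2.
  monomial 1·x^2·y^0 ↦ 1·X^2·Y^0·Z^0.
  monomial 2·x^1·y^1 ↦ 2·X^1·Y^1·Z^0.
  monomial 3·x^1·y^0 ↦ 3·X^1·Y^0·Z^1.
  monomial -2·x^0·y^2 ↦ -2·X^0·Y^2·Z^0.
  monomial 1·x^0·y^1 ↦ 1·X^0·Y^1·Z^1.
Collecting: F(X, Y, Z) = X**2 + 2*X*Y + 3*X*Z - 2*Y**2 + Y*Z.


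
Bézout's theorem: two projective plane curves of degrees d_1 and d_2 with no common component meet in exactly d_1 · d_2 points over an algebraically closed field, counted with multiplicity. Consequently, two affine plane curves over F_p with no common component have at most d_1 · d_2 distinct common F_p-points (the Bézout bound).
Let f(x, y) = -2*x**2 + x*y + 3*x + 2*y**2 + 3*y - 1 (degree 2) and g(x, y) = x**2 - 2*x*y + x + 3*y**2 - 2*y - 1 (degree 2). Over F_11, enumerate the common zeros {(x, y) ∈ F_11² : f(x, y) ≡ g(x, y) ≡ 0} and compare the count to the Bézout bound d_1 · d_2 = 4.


Common zeros: {(2, 6), (9, 8)}; count = 2; Bézout bound = 4.

deg(f) = 2, deg(g) = 2, so Bézout bound = 4.
Scan x ∈ F_11. For each x, list the y ∈ F_11 with f(x, y) ≡ 0 and those with g(x, y) ≡ 0 (mod 11); the common zeros in that column are the intersection.
  x = 0: f ≡ 0 at y ∈ ∅; g ≡ 0 at y ∈ {1, 7}; common: ∅.
  x = 1: f ≡ 0 at y ∈ {0, 9}; g ≡ 0 at y ∈ {1, 4}; common: ∅.
  x = 2: f ≡ 0 at y ∈ {6, 8}; g ≡ 0 at y ∈ {6, 7}; common: {6}.
  x = 3: f ≡ 0 at y ∈ ∅; g ≡ 0 at y ∈ {0, 10}; common: ∅.
  x = 4: f ≡ 0 at y ∈ ∅; g ≡ 0 at y ∈ {2, 5}; common: ∅.
  x = 5: f ≡ 0 at y ∈ {9}; g ≡ 0 at y ∈ {5, 10}; common: ∅.
  x = 6: f ≡ 0 at y ∈ {0, 1}; g ≡ 0 at y ∈ {4, 8}; common: ∅.
  x = 7: f ≡ 0 at y ∈ {1, 5}; g ≡ 0 at y ∈ {0, 9}; common: ∅.
  x = 8: f ≡ 0 at y ∈ {5, 6}; g ≡ 0 at y ∈ {3}; common: ∅.
  x = 9: f ≡ 0 at y ∈ {8}; g ≡ 0 at y ∈ {6, 8}; common: {8}.
  x = 10: f ≡ 0 at y ∈ ∅; g ≡ 0 at y ∈ {2, 9}; common: ∅.
Collecting: common zeros = {(2, 6), (9, 8)}, so the count is 2.
Comparison with the Bézout bound: 2 ≤ 4 = deg(f)·deg(g), as expected for curves with no common component (the affine F_11-count falls short of the bound because intersections may lie at infinity, over extension fields, or carry multiplicity).


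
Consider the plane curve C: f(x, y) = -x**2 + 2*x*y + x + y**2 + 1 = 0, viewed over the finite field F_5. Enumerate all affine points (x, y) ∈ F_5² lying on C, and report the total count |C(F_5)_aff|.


Affine F_5-points: {(0, 2), (0, 3), (1, 4), (2, 3), (3, 0), (3, 4)}; count = 6.

For each of the 25 pairs (x, y) ∈ F_5², evaluate f(x, y) mod 5. Record the zeros.
  x = 0: [0↦1, 1↦2, 2↦0, 3↦0, 4↦2]  zeros at y ∈ {2, 3}
  x = 1: [0↦1, 1↦4, 2↦4, 3↦1, 4↦0]  zeros at y ∈ {4}
  x = 2: [0↦4, 1↦4, 2↦1, 3↦0, 4↦1]  zeros at y ∈ {3}
  x = 3: [0↦0, 1↦2, 2↦1, 3↦2, 4↦0]  zeros at y ∈ {0, 4}
  x = 4: [0↦4, 1↦3, 2↦4, 3↦2, 4↦2]  zeros at y ∈ ∅
Collecting zeros: affine points = {(0, 2), (0, 3), (1, 4), (2, 3), (3, 0), (3, 4)}.
Total count |C(F_5)_aff| = 6.


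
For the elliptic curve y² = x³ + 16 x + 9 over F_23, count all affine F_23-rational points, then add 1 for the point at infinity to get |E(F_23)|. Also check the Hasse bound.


Affine points = {(0, 3), (0, 20), (1, 7), (1, 16), (2, 7), (2, 16), (7, 2), (7, 21), (9, 10), (9, 13), (15, 6), (15, 17), (20, 7), (20, 16)}; affine count = 14; |E(F_23)| = 15.

Discriminant check: Δ ∝ 4a³ + 27b² = 4·16³ + 27·9² = 4·4096 + 27·81 ≡ 10 (mod 23). Nonzero ⇒ E is nonsingular.
For each x ∈ F_23, compute rhs = x³ + 16·x + 9 mod 23, then count y ∈ F_23 with y² ≡ rhs.
  x = 0: rhs = 9, matching y values: 3, 20 (2 points).
  x = 1: rhs = 3, matching y values: 7, 16 (2 points).
  x = 2: rhs = 3, matching y values: 7, 16 (2 points).
  x = 3: rhs = 15, matching y values: none (0 points).
  x = 4: rhs = 22, matching y values: none (0 points).
  x = 5: rhs = 7, matching y values: none (0 points).
  x = 6: rhs = 22, matching y values: none (0 points).
  x = 7: rhs = 4, matching y values: 2, 21 (2 points).
  x = 8: rhs = 5, matching y values: none (0 points).
  x = 9: rhs = 8, matching y values: 10, 13 (2 points).
  x = 10: rhs = 19, matching y values: none (0 points).
  x = 11: rhs = 21, matching y values: none (0 points).
  x = 12: rhs = 20, matching y values: none (0 points).
  x = 13: rhs = 22, matching y values: none (0 points).
  x = 14: rhs = 10, matching y values: none (0 points).
  x = 15: rhs = 13, matching y values: 6, 17 (2 points).
  x = 16: rhs = 14, matching y values: none (0 points).
  x = 17: rhs = 19, matching y values: none (0 points).
  x = 18: rhs = 11, matching y values: none (0 points).
  x = 19: rhs = 19, matching y values: none (0 points).
  x = 20: rhs = 3, matching y values: 7, 16 (2 points).
  x = 21: rhs = 15, matching y values: none (0 points).
  x = 22: rhs = 15, matching y values: none (0 points).
Total affine count: 14.
Full point count |E(F_23)| = 14 + 1 = 15.
Hasse bound: |15 − (23+1)| = |-9| = 9 ≤ 2√23 ≈ 9.5917 ✓.


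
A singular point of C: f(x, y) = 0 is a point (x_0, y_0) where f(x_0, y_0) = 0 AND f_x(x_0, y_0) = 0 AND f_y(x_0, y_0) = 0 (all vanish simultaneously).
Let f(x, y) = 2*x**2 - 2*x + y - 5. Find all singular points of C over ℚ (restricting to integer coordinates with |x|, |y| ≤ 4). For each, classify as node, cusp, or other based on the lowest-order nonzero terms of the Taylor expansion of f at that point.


No singular points in the scanned grid; C is smooth there.

Compute partial derivatives:
  f_x = 4*x - 2.
  f_y = 1.
f_y = 1 is a nonzero constant, so f_y never vanishes: no point (x, y) can satisfy f = f_x = f_y = 0. In particular no (x, y) ∈ {−4, ..., 4}² is singular; the curve is smooth.


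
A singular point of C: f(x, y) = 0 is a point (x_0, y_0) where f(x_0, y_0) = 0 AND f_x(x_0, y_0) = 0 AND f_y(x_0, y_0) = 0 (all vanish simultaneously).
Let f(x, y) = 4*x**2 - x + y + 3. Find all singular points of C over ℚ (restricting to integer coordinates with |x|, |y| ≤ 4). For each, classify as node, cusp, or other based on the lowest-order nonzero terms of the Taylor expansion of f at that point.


No singular points in the scanned grid; C is smooth there.

Compute partial derivatives:
  f_x = 8*x - 1.
  f_y = 1.
f_y = 1 is a nonzero constant, so f_y never vanishes: no point (x, y) can satisfy f = f_x = f_y = 0. In particular no (x, y) ∈ {−4, ..., 4}² is singular; the curve is smooth.


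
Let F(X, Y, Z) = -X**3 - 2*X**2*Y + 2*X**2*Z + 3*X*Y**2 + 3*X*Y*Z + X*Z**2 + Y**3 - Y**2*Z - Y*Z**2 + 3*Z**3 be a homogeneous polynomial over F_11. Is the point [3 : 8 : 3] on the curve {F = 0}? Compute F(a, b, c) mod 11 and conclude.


F(3,8,3) ≡ 8 (mod 11); P is NOT on the curve.

Evaluate F(3, 8, 3) term-by-term (mod 11).
  -X**3 ↦ -1·27·1·1 = -27
  -2*X**2*Y ↦ -2·9·8·1 = -144
  2*X**2*Z ↦ 2·9·1·3 = 54
  3*X*Y**2 ↦ 3·3·64·1 = 576
  3*X*Y*Z ↦ 3·3·8·3 = 216
  X*Z**2 ↦ 1·3·1·9 = 27
  Y**3 ↦ 1·1·512·1 = 512
  -Y**2*Z ↦ -1·1·64·3 = -192
  -Y*Z**2 ↦ -1·1·8·9 = -72
  3*Z**3 ↦ 3·1·1·27 = 81
Sum: F(3, 8, 3) = (-27) + (-144) + (54) + (576) + (216) + (27) + (512) + (-192) + (-72) + (81) = 1031.
Reducing mod 11: 1031 ≡ 8 (mod 11).
Since F(a, b, c) ≡ 8 ≠ 0 (mod 11), P does NOT lie on the curve.


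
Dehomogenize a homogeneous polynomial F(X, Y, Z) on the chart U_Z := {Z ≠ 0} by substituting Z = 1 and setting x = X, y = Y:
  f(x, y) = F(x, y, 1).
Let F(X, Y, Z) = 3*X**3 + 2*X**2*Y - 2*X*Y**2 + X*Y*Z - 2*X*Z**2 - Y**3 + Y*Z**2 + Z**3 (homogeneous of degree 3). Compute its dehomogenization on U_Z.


f(x, y) = 3*x**3 + 2*x**2*y - 2*x*y**2 + x*y - 2*x - y**3 + y + 1

On U_Z we set Z = 1. Each monomial c·X^i·Y^j·Z^k in F becomes c·x^i·y^j·1^k = c·x^i·y^j.
Substituting Z = 1: F(X, Y, 1) = 3*x**3 + 2*x**2*y - 2*x*y**2 + x*y - 2*x - y**3 + y + 1.
Note: deg(f) ≤ deg(F) = 3; strict inequality happens when F is divisible by Z (lost terms).


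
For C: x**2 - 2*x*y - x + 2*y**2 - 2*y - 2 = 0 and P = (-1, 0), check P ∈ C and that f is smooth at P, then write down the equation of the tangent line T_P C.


Tangent line at P: -3*x - 3 = 0.

Step 1: f(-1, 0) = 0, so P lies on C.
Step 2: partial derivatives
  f_x(x, y) = 2*x - 2*y - 1, f_y(x, y) = -2*x + 4*y - 2.
  f_x(P) = -3, f_y(P) = 0 (gradient nonzero, so P is smooth).
Step 3: tangent line at P: -3·(x − -1) + 0·(y − 0) = 0.
Expanding: -3*x - 3 = 0.


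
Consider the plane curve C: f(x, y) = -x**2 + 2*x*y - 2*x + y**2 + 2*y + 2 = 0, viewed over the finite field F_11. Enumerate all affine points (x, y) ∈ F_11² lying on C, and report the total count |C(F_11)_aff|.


Affine F_11-points: {(1, 2), (1, 5), (2, 6), (2, 10), (4, 0), (4, 1), (5, 0), (5, 10), (7, 1), (7, 5), (8, 6), (8, 9)}; count = 12.

For each of the 121 pairs (x, y) ∈ F_11², evaluate f(x, y) mod 11. Record the zeros.
  x = 0: [0↦2, 1↦5, 2↦10, 3↦6, 4↦4, 5↦4, 6↦6, 7↦10, 8↦5, 9↦2, 10↦1]  zeros at y ∈ ∅
  x = 1: [0↦10, 1↦4, 2↦0, 3↦9, 4↦9, 5↦0, 6↦4, 7↦10, 8↦7, 9↦6, 10↦7]  zeros at y ∈ {2, 5}
  x = 2: [0↦5, 1↦1, 2↦10, 3↦10, 4↦1, 5↦5, 6↦0, 7↦8, 8↦7, 9↦8, 10↦0]  zeros at y ∈ {6, 10}
  x = 3: [0↦9, 1↦7, 2↦7, 3↦9, 4↦2, 5↦8, 6↦5, 7↦4, 8↦5, 9↦8, 10↦2]  zeros at y ∈ ∅
  x = 4: [0↦0, 1↦0, 2↦2, 3↦6, 4↦1, 5↦9, 6↦8, 7↦9, 8↦1, 9↦6, 10↦2]  zeros at y ∈ {0, 1}
  x = 5: [0↦0, 1↦2, 2↦6, 3↦1, 4↦9, 5↦8, 6↦9, 7↦1, 8↦6, 9↦2, 10↦0]  zeros at y ∈ {0, 10}
  x = 6: [0↦9, 1↦2, 2↦8, 3↦5, 4↦4, 5↦5, 6↦8, 7↦2, 8↦9, 9↦7, 10↦7]  zeros at y ∈ ∅
  x = 7: [0↦5, 1↦0, 2↦8, 3↦7, 4↦8, 5↦0, 6↦5, 7↦1, 8↦10, 9↦10, 10↦1]  zeros at y ∈ {1, 5}
  x = 8: [0↦10, 1↦7, 2↦6, 3↦7, 4↦10, 5↦4, 6↦0, 7↦9, 8↦9, 9↦0, 10↦4]  zeros at y ∈ {6, 9}
  x = 9: [0↦2, 1↦1, 2↦2, 3↦5, 4↦10, 5↦6, 6↦4, 7↦4, 8↦6, 9↦10, 10↦5]  zeros at y ∈ ∅
  x = 10: [0↦3, 1↦4, 2↦7, 3↦1, 4↦8, 5↦6, 6↦6, 7↦8, 8↦1, 9↦7, 10↦4]  zeros at y ∈ ∅
Collecting zeros: affine points = {(1, 2), (1, 5), (2, 6), (2, 10), (4, 0), (4, 1), (5, 0), (5, 10), (7, 1), (7, 5), (8, 6), (8, 9)}.
Total count |C(F_11)_aff| = 12.


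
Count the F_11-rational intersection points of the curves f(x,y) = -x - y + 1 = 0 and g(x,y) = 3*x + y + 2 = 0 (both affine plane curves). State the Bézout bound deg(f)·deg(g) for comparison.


Common zeros: {(4, 8)}; count = 1; Bézout bound = 1.

deg(f) = 1, deg(g) = 1, so Bézout bound = 1.
Scan x ∈ F_11. For each x, list the y ∈ F_11 with f(x, y) ≡ 0 and those with g(x, y) ≡ 0 (mod 11); the common zeros in that column are the intersection.
  x = 0: f ≡ 0 at y ∈ {1}; g ≡ 0 at y ∈ {9}; common: ∅.
  x = 1: f ≡ 0 at y ∈ {0}; g ≡ 0 at y ∈ {6}; common: ∅.
  x = 2: f ≡ 0 at y ∈ {10}; g ≡ 0 at y ∈ {3}; common: ∅.
  x = 3: f ≡ 0 at y ∈ {9}; g ≡ 0 at y ∈ {0}; common: ∅.
  x = 4: f ≡ 0 at y ∈ {8}; g ≡ 0 at y ∈ {8}; common: {8}.
  x = 5: f ≡ 0 at y ∈ {7}; g ≡ 0 at y ∈ {5}; common: ∅.
  x = 6: f ≡ 0 at y ∈ {6}; g ≡ 0 at y ∈ {2}; common: ∅.
  x = 7: f ≡ 0 at y ∈ {5}; g ≡ 0 at y ∈ {10}; common: ∅.
  x = 8: f ≡ 0 at y ∈ {4}; g ≡ 0 at y ∈ {7}; common: ∅.
  x = 9: f ≡ 0 at y ∈ {3}; g ≡ 0 at y ∈ {4}; common: ∅.
  x = 10: f ≡ 0 at y ∈ {2}; g ≡ 0 at y ∈ {1}; common: ∅.
Collecting: common zeros = {(4, 8)}, so the count is 1.
Comparison with the Bézout bound: 1 ≤ 1 = deg(f)·deg(g), as expected for curves with no common component (the bound is attained).


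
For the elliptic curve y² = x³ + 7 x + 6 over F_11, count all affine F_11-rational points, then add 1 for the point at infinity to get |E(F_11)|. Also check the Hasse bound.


Affine points = {(1, 5), (1, 6), (5, 1), (5, 10), (6, 0), (10, 3), (10, 8)}; affine count = 7; |E(F_11)| = 8.

Discriminant check: Δ ∝ 4a³ + 27b² = 4·7³ + 27·6² = 4·343 + 27·36 ≡ 1 (mod 11). Nonzero ⇒ E is nonsingular.
For each x ∈ F_11, compute rhs = x³ + 7·x + 6 mod 11, then count y ∈ F_11 with y² ≡ rhs.
  x = 0: rhs = 6, matching y values: none (0 points).
  x = 1: rhs = 3, matching y values: 5, 6 (2 points).
  x = 2: rhs = 6, matching y values: none (0 points).
  x = 3: rhs = 10, matching y values: none (0 points).
  x = 4: rhs = 10, matching y values: none (0 points).
  x = 5: rhs = 1, matching y values: 1, 10 (2 points).
  x = 6: rhs = 0, matching y values: 0 (1 points).
  x = 7: rhs = 2, matching y values: none (0 points).
  x = 8: rhs = 2, matching y values: none (0 points).
  x = 9: rhs = 6, matching y values: none (0 points).
  x = 10: rhs = 9, matching y values: 3, 8 (2 points).
Total affine count: 7.
Full point count |E(F_11)| = 7 + 1 = 8.
Hasse bound: |8 − (11+1)| = |-4| = 4 ≤ 2√11 ≈ 6.6332 ✓.


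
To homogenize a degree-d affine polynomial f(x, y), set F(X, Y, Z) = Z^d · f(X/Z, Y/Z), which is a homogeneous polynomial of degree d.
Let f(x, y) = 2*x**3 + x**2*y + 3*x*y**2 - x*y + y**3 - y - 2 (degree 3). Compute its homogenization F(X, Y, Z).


F(X, Y, Z) = 2*X**3 + X**2*Y + 3*X*Y**2 - X*Y*Z + Y**3 - Y*Z**2 - 2*Z**3

deg(f) = 3.
Substitute x = X/Z, y = Y/Z into f, then multiply by Z^3.
  monomial 2·x^3·y^0 ↦ 2·X^3·Y^0·Z^0.
  monomial 1·x^2·y^1 ↦ 1·X^2·Y^1·Z^0.
  monomial 3·x^1·y^2 ↦ 3·X^1·Y^2·Z^0.
  monomial -1·x^1·y^1 ↦ -1·X^1·Y^1·Z^1.
  monomial 1·x^0·y^3 ↦ 1·X^0·Y^3·Z^0.
  monomial -1·x^0·y^1 ↦ -1·X^0·Y^1·Z^2.
  monomial -2·x^0·y^0 ↦ -2·X^0·Y^0·Z^3.
Collecting: F(X, Y, Z) = 2*X**3 + X**2*Y + 3*X*Y**2 - X*Y*Z + Y**3 - Y*Z**2 - 2*Z**3.


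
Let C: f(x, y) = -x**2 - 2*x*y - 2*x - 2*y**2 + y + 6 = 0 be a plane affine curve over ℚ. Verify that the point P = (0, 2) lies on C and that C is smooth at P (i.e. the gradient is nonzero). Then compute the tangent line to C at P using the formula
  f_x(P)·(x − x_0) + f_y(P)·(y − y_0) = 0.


Tangent line at P: -6*x - 7*y + 14 = 0.

Step 1: f(0, 2) = 0, so P lies on C.
Step 2: partial derivatives
  f_x(x, y) = -2*x - 2*y - 2, f_y(x, y) = -2*x - 4*y + 1.
  f_x(P) = -6, f_y(P) = -7 (gradient nonzero, so P is smooth).
Step 3: tangent line at P: -6·(x − 0) + -7·(y − 2) = 0.
Expanding: -6*x - 7*y + 14 = 0.


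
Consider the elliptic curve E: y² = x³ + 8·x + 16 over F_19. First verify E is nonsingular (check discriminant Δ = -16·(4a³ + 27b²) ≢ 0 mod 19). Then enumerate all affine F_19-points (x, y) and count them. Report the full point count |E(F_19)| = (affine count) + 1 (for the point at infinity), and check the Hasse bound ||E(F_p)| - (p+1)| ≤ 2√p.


Affine points = {(0, 4), (0, 15), (1, 5), (1, 14), (4, 6), (4, 13), (7, 4), (7, 15), (9, 0), (12, 4), (12, 15), (17, 7), (17, 12), (18, 8), (18, 11)}; affine count = 15; |E(F_19)| = 16.

Discriminant check: Δ ∝ 4a³ + 27b² = 4·8³ + 27·16² = 4·512 + 27·256 ≡ 11 (mod 19). Nonzero ⇒ E is nonsingular.
For each x ∈ F_19, compute rhs = x³ + 8·x + 16 mod 19, then count y ∈ F_19 with y² ≡ rhs.
  x = 0: rhs = 16, matching y values: 4, 15 (2 points).
  x = 1: rhs = 6, matching y values: 5, 14 (2 points).
  x = 2: rhs = 2, matching y values: none (0 points).
  x = 3: rhs = 10, matching y values: none (0 points).
  x = 4: rhs = 17, matching y values: 6, 13 (2 points).
  x = 5: rhs = 10, matching y values: none (0 points).
  x = 6: rhs = 14, matching y values: none (0 points).
  x = 7: rhs = 16, matching y values: 4, 15 (2 points).
  x = 8: rhs = 3, matching y values: none (0 points).
  x = 9: rhs = 0, matching y values: 0 (1 points).
  x = 10: rhs = 13, matching y values: none (0 points).
  x = 11: rhs = 10, matching y values: none (0 points).
  x = 12: rhs = 16, matching y values: 4, 15 (2 points).
  x = 13: rhs = 18, matching y values: none (0 points).
  x = 14: rhs = 3, matching y values: none (0 points).
  x = 15: rhs = 15, matching y values: none (0 points).
  x = 16: rhs = 3, matching y values: none (0 points).
  x = 17: rhs = 11, matching y values: 7, 12 (2 points).
  x = 18: rhs = 7, matching y values: 8, 11 (2 points).
Total affine count: 15.
Full point count |E(F_19)| = 15 + 1 = 16.
Hasse bound: |16 − (19+1)| = |-4| = 4 ≤ 2√19 ≈ 8.7178 ✓.


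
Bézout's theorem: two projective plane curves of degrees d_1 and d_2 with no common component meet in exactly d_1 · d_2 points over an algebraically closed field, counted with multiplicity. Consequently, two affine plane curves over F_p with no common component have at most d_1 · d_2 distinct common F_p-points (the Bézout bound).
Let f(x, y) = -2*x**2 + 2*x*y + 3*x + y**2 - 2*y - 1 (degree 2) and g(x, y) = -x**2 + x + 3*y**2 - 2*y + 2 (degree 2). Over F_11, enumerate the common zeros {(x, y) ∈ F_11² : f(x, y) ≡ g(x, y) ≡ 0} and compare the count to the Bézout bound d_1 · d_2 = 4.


Common zeros: {(2, 8)}; count = 1; Bézout bound = 4.

deg(f) = 2, deg(g) = 2, so Bézout bound = 4.
Scan x ∈ F_11. For each x, list the y ∈ F_11 with f(x, y) ≡ 0 and those with g(x, y) ≡ 0 (mod 11); the common zeros in that column are the intersection.
  x = 0: f ≡ 0 at y ∈ ∅; g ≡ 0 at y ∈ ∅; common: ∅.
  x = 1: f ≡ 0 at y ∈ {0}; g ≡ 0 at y ∈ ∅; common: ∅.
  x = 2: f ≡ 0 at y ∈ {1, 8}; g ≡ 0 at y ∈ {0, 8}; common: {8}.
  x = 3: f ≡ 0 at y ∈ {3, 4}; g ≡ 0 at y ∈ ∅; common: ∅.
  x = 4: f ≡ 0 at y ∈ ∅; g ≡ 0 at y ∈ {3, 5}; common: ∅.
  x = 5: f ≡ 0 at y ∈ ∅; g ≡ 0 at y ∈ {4}; common: ∅.
  x = 6: f ≡ 0 at y ∈ {0, 1}; g ≡ 0 at y ∈ ∅; common: ∅.
  x = 7: f ≡ 0 at y ∈ {3, 7}; g ≡ 0 at y ∈ {4}; common: ∅.
  x = 8: f ≡ 0 at y ∈ {4}; g ≡ 0 at y ∈ {3, 5}; common: ∅.
  x = 9: f ≡ 0 at y ∈ ∅; g ≡ 0 at y ∈ ∅; common: ∅.
  x = 10: f ≡ 0 at y ∈ ∅; g ≡ 0 at y ∈ {0, 8}; common: ∅.
Collecting: common zeros = {(2, 8)}, so the count is 1.
Comparison with the Bézout bound: 1 ≤ 4 = deg(f)·deg(g), as expected for curves with no common component (the affine F_11-count falls short of the bound because intersections may lie at infinity, over extension fields, or carry multiplicity).


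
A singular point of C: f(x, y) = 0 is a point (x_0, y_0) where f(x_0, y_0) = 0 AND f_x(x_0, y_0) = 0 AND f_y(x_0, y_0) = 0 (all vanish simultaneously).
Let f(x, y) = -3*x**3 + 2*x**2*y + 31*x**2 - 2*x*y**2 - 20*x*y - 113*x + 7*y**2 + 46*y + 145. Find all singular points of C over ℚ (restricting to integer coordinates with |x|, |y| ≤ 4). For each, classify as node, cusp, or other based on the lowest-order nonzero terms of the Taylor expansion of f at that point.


Singular points: {(3, -2)}; classification: cusp.

Compute partial derivatives:
  f_x = -9*x**2 + 4*x*y + 62*x - 2*y**2 - 20*y - 113.
  f_y = 2*x**2 - 4*x*y - 20*x + 14*y + 46.
Scan x_0 ∈ {−4, ..., 4}. For each x_0, f_y(x_0, y) is a polynomial in y; find its integer roots y ∈ {−4, ..., 4}, then test f_x and f at those candidates.
  x = -4: f_y(-4, y) = 30*y + 158; no integer root y with |y| ≤ 4.
  x = -3: f_y(-3, y) = 26*y + 124; no integer root y with |y| ≤ 4.
  x = -2: f_y(-2, y) = 22*y + 94; no integer root y with |y| ≤ 4.
  x = -1: f_y(-1, y) = 18*y + 68; no integer root y with |y| ≤ 4.
  x = 0: f_y(0, y) = 14*y + 46; no integer root y with |y| ≤ 4.
  x = 1: f_y(1, y) = 10*y + 28; no integer root y with |y| ≤ 4.
  x = 2: f_y(2, y) = 6*y + 14; no integer root y with |y| ≤ 4.
  x = 3: f_y(3, y) = 2*y + 4; vanishes at y ∈ {-2}. (3, -2): f_x = 0, f = 0 — SINGULAR.
  x = 4: f_y(4, y) = -2*y - 2; vanishes at y ∈ {-1}. (4, -1): f_x = -7 ≠ 0.
Only singular point on the grid: (3, -2).
Classify: substitute x = 3 + u, y = -2 + v and expand: f = -3*u**3 + 2*u**2*v - 2*u*v**2 + v**2.
No constant or linear terms (consistent with a singular point). Quadratic part: v**2. Cubic part: -3*u**3 + 2*u**2*v - 2*u*v**2.
The quadratic part v**2 is a perfect square, so there is a single (double) tangent line v = 0, i.e. y = -2. Restricting the cubic part to that line (v = 0) leaves -3*u**3 ≠ 0, so f is not divisible by v and the branch is v² ≈ 3*u**3 to lowest order — this is a cusp.
Classification: cusp.


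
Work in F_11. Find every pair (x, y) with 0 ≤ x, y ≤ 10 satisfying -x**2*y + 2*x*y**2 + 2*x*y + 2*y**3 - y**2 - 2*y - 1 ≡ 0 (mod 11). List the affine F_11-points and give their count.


Affine F_11-points: {(1, 9), (2, 8), (3, 4), (4, 5), (5, 8), (6, 6), (7, 4), (8, 5), (8, 6), (8, 9), (9, 3), (10, 3)}; count = 12.

For each of the 121 pairs (x, y) ∈ F_11², evaluate f(x, y) mod 11. Record the zeros.
  x = 0: [0↦10, 1↦9, 2↦7, 3↦5, 4↦4, 5↦5, 6↦9, 7↦6, 8↦8, 9↦5, 10↦9]  zeros at y ∈ ∅
  x = 1: [0↦10, 1↦1, 2↦6, 3↦4, 4↦7, 5↦5, 6↦10, 7↦1, 8↦1, 9↦0, 10↦10]  zeros at y ∈ {9}
  x = 2: [0↦10, 1↦2, 2↦1, 3↦8, 4↦2, 5↦6, 6↦10, 7↦4, 8↦0, 9↦10, 10↦2]  zeros at y ∈ {8}
  x = 3: [0↦10, 1↦1, 2↦3, 3↦6, 4↦0, 5↦8, 6↦9, 7↦4, 8↦5, 9↦2, 10↦7]  zeros at y ∈ {4}
  x = 4: [0↦10, 1↦9, 2↦1, 3↦9, 4↦1, 5↦0, 6↦7, 7↦1, 8↦5, 9↦9, 10↦3]  zeros at y ∈ {5}
  x = 5: [0↦10, 1↦4, 2↦6, 3↦6, 4↦5, 5↦4, 6↦4, 7↦6, 8↦0, 9↦9, 10↦1]  zeros at y ∈ {8}
  x = 6: [0↦10, 1↦8, 2↦7, 3↦8, 4↦1, 5↦9, 6↦0, 7↦8, 8↦1, 9↦2, 10↦1]  zeros at y ∈ {6}
  x = 7: [0↦10, 1↦10, 2↦4, 3↦4, 4↦0, 5↦4, 6↦6, 7↦7, 8↦8, 9↦10, 10↦3]  zeros at y ∈ {4}
  x = 8: [0↦10, 1↦10, 2↦8, 3↦5, 4↦2, 5↦0, 6↦0, 7↦3, 8↦10, 9↦0, 10↦7]  zeros at y ∈ {5, 6, 9}
  x = 9: [0↦10, 1↦8, 2↦8, 3↦0, 4↦7, 5↦8, 6↦4, 7↦7, 8↦7, 9↦5, 10↦2]  zeros at y ∈ {3}
  x = 10: [0↦10, 1↦4, 2↦4, 3↦0, 4↦4, 5↦6, 6↦7, 7↦8, 8↦10, 9↦3, 10↦10]  zeros at y ∈ {3}
Collecting zeros: affine points = {(1, 9), (2, 8), (3, 4), (4, 5), (5, 8), (6, 6), (7, 4), (8, 5), (8, 6), (8, 9), (9, 3), (10, 3)}.
Total count |C(F_11)_aff| = 12.


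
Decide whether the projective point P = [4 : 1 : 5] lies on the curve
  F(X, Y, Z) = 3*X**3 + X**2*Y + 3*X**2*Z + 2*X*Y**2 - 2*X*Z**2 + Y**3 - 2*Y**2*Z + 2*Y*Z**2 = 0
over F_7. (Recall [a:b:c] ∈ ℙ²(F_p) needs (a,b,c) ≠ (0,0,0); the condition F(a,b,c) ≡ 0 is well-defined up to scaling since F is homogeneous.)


F(4,1,5) ≡ 3 (mod 7); P is NOT on the curve.

Evaluate F(4, 1, 5) term-by-term (mod 7).
  3*X**3 ↦ 3·64·1·1 = 192
  X**2*Y ↦ 1·16·1·1 = 16
  3*X**2*Z ↦ 3·16·1·5 = 240
  2*X*Y**2 ↦ 2·4·1·1 = 8
  -2*X*Z**2 ↦ -2·4·1·25 = -200
  Y**3 ↦ 1·1·1·1 = 1
  -2*Y**2*Z ↦ -2·1·1·5 = -10
  2*Y*Z**2 ↦ 2·1·1·25 = 50
Sum: F(4, 1, 5) = (192) + (16) + (240) + (8) + (-200) + (1) + (-10) + (50) = 297.
Reducing mod 7: 297 ≡ 3 (mod 7).
Since F(a, b, c) ≡ 3 ≠ 0 (mod 7), P does NOT lie on the curve.


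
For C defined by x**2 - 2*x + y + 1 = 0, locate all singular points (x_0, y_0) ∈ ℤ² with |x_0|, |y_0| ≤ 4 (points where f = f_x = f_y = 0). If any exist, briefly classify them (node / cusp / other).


No singular points in the scanned grid; C is smooth there.

Compute partial derivatives:
  f_x = 2*x - 2.
  f_y = 1.
f_y = 1 is a nonzero constant, so f_y never vanishes: no point (x, y) can satisfy f = f_x = f_y = 0. In particular no (x, y) ∈ {−4, ..., 4}² is singular; the curve is smooth.


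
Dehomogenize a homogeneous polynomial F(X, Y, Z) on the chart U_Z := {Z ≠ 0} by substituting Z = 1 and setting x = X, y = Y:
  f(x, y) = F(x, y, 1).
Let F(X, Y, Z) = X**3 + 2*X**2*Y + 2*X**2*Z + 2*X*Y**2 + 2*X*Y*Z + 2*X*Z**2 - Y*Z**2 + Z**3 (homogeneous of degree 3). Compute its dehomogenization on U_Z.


f(x, y) = x**3 + 2*x**2*y + 2*x**2 + 2*x*y**2 + 2*x*y + 2*x - y + 1

On U_Z we set Z = 1. Each monomial c·X^i·Y^j·Z^k in F becomes c·x^i·y^j·1^k = c·x^i·y^j.
Substituting Z = 1: F(X, Y, 1) = x**3 + 2*x**2*y + 2*x**2 + 2*x*y**2 + 2*x*y + 2*x - y + 1.
Note: deg(f) ≤ deg(F) = 3; strict inequality happens when F is divisible by Z (lost terms).


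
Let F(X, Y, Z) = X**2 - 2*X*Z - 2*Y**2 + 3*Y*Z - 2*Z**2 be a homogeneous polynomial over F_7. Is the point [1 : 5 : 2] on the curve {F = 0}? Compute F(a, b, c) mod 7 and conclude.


F(1,5,2) ≡ 4 (mod 7); P is NOT on the curve.

Evaluate F(1, 5, 2) term-by-term (mod 7).
  X**2 ↦ 1·1·1·1 = 1
  -2*X*Z ↦ -2·1·1·2 = -4
  -2*Y**2 ↦ -2·1·25·1 = -50
  3*Y*Z ↦ 3·1·5·2 = 30
  -2*Z**2 ↦ -2·1·1·4 = -8
Sum: F(1, 5, 2) = (1) + (-4) + (-50) + (30) + (-8) = -31.
Reducing mod 7: -31 ≡ 4 (mod 7).
Since F(a, b, c) ≡ 4 ≠ 0 (mod 7), P does NOT lie on the curve.


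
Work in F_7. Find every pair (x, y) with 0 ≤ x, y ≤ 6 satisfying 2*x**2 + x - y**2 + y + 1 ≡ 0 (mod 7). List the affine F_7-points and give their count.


Affine F_7-points: {(4, 2), (4, 6), (5, 0), (5, 1), (6, 2), (6, 6)}; count = 6.

For each of the 49 pairs (x, y) ∈ F_7², evaluate f(x, y) mod 7. Record the zeros.
  x = 0: [0↦1, 1↦1, 2↦6, 3↦2, 4↦3, 5↦2, 6↦6]  zeros at y ∈ ∅
  x = 1: [0↦4, 1↦4, 2↦2, 3↦5, 4↦6, 5↦5, 6↦2]  zeros at y ∈ ∅
  x = 2: [0↦4, 1↦4, 2↦2, 3↦5, 4↦6, 5↦5, 6↦2]  zeros at y ∈ ∅
  x = 3: [0↦1, 1↦1, 2↦6, 3↦2, 4↦3, 5↦2, 6↦6]  zeros at y ∈ ∅
  x = 4: [0↦2, 1↦2, 2↦0, 3↦3, 4↦4, 5↦3, 6↦0]  zeros at y ∈ {2, 6}
  x = 5: [0↦0, 1↦0, 2↦5, 3↦1, 4↦2, 5↦1, 6↦5]  zeros at y ∈ {0, 1}
  x = 6: [0↦2, 1↦2, 2↦0, 3↦3, 4↦4, 5↦3, 6↦0]  zeros at y ∈ {2, 6}
Collecting zeros: affine points = {(4, 2), (4, 6), (5, 0), (5, 1), (6, 2), (6, 6)}.
Total count |C(F_7)_aff| = 6.


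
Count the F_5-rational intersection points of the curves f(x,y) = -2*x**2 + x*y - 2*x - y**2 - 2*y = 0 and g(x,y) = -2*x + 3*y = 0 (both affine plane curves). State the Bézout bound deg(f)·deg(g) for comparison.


Common zeros: {(0, 0)}; count = 1; Bézout bound = 2.

deg(f) = 2, deg(g) = 1, so Bézout bound = 2.
Scan x ∈ F_5. For each x, list the y ∈ F_5 with f(x, y) ≡ 0 and those with g(x, y) ≡ 0 (mod 5); the common zeros in that column are the intersection.
  x = 0: f ≡ 0 at y ∈ {0, 3}; g ≡ 0 at y ∈ {0}; common: {0}.
  x = 1: f ≡ 0 at y ∈ {2}; g ≡ 0 at y ∈ {4}; common: ∅.
  x = 2: f ≡ 0 at y ∈ ∅; g ≡ 0 at y ∈ {3}; common: ∅.
  x = 3: f ≡ 0 at y ∈ {3}; g ≡ 0 at y ∈ {2}; common: ∅.
  x = 4: f ≡ 0 at y ∈ {0, 2}; g ≡ 0 at y ∈ {1}; common: ∅.
Collecting: common zeros = {(0, 0)}, so the count is 1.
Comparison with the Bézout bound: 1 ≤ 2 = deg(f)·deg(g), as expected for curves with no common component (the affine F_5-count falls short of the bound because intersections may lie at infinity, over extension fields, or carry multiplicity).


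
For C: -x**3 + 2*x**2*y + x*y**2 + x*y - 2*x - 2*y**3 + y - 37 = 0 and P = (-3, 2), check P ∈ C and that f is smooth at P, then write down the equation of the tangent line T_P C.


Tangent line at P: -47*x - 20*y - 101 = 0.

Step 1: f(-3, 2) = 0, so P lies on C.
Step 2: partial derivatives
  f_x(x, y) = -3*x**2 + 4*x*y + y**2 + y - 2, f_y(x, y) = 2*x**2 + 2*x*y + x - 6*y**2 + 1.
  f_x(P) = -47, f_y(P) = -20 (gradient nonzero, so P is smooth).
Step 3: tangent line at P: -47·(x − -3) + -20·(y − 2) = 0.
Expanding: -47*x - 20*y - 101 = 0.


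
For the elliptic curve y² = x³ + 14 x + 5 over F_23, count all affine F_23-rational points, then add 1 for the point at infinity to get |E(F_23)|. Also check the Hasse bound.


Affine points = {(2, 8), (2, 15), (5, 4), (5, 19), (6, 11), (6, 12), (7, 3), (7, 20), (8, 10), (8, 13), (9, 3), (9, 20), (10, 8), (10, 15), (11, 8), (11, 15), (14, 1), (14, 22), (15, 5), (15, 18), (16, 1), (16, 22), (17, 2), (17, 21), (19, 0), (22, 6), (22, 17)}; affine count = 27; |E(F_23)| = 28.

Discriminant check: Δ ∝ 4a³ + 27b² = 4·14³ + 27·5² = 4·2744 + 27·25 ≡ 13 (mod 23). Nonzero ⇒ E is nonsingular.
For each x ∈ F_23, compute rhs = x³ + 14·x + 5 mod 23, then count y ∈ F_23 with y² ≡ rhs.
  x = 0: rhs = 5, matching y values: none (0 points).
  x = 1: rhs = 20, matching y values: none (0 points).
  x = 2: rhs = 18, matching y values: 8, 15 (2 points).
  x = 3: rhs = 5, matching y values: none (0 points).
  x = 4: rhs = 10, matching y values: none (0 points).
  x = 5: rhs = 16, matching y values: 4, 19 (2 points).
  x = 6: rhs = 6, matching y values: 11, 12 (2 points).
  x = 7: rhs = 9, matching y values: 3, 20 (2 points).
  x = 8: rhs = 8, matching y values: 10, 13 (2 points).
  x = 9: rhs = 9, matching y values: 3, 20 (2 points).
  x = 10: rhs = 18, matching y values: 8, 15 (2 points).
  x = 11: rhs = 18, matching y values: 8, 15 (2 points).
  x = 12: rhs = 15, matching y values: none (0 points).
  x = 13: rhs = 15, matching y values: none (0 points).
  x = 14: rhs = 1, matching y values: 1, 22 (2 points).
  x = 15: rhs = 2, matching y values: 5, 18 (2 points).
  x = 16: rhs = 1, matching y values: 1, 22 (2 points).
  x = 17: rhs = 4, matching y values: 2, 21 (2 points).
  x = 18: rhs = 17, matching y values: none (0 points).
  x = 19: rhs = 0, matching y values: 0 (1 points).
  x = 20: rhs = 5, matching y values: none (0 points).
  x = 21: rhs = 15, matching y values: none (0 points).
  x = 22: rhs = 13, matching y values: 6, 17 (2 points).
Total affine count: 27.
Full point count |E(F_23)| = 27 + 1 = 28.
Hasse bound: |28 − (23+1)| = |4| = 4 ≤ 2√23 ≈ 9.5917 ✓.


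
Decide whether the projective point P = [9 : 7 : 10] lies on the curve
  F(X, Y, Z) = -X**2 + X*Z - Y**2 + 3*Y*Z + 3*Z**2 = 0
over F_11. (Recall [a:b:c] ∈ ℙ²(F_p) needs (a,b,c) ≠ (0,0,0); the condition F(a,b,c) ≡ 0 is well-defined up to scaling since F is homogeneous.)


F(9,7,10) ≡ 8 (mod 11); P is NOT on the curve.

Evaluate F(9, 7, 10) term-by-term (mod 11).
  -X**2 ↦ -1·81·1·1 = -81
  X*Z ↦ 1·9·1·10 = 90
  -Y**2 ↦ -1·1·49·1 = -49
  3*Y*Z ↦ 3·1·7·10 = 210
  3*Z**2 ↦ 3·1·1·100 = 300
Sum: F(9, 7, 10) = (-81) + (90) + (-49) + (210) + (300) = 470.
Reducing mod 11: 470 ≡ 8 (mod 11).
Since F(a, b, c) ≡ 8 ≠ 0 (mod 11), P does NOT lie on the curve.


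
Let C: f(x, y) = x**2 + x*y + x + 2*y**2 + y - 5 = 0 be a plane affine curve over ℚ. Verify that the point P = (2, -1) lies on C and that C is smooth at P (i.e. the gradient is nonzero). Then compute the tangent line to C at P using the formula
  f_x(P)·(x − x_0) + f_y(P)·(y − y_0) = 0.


Tangent line at P: 4*x - y - 9 = 0.

Step 1: f(2, -1) = 0, so P lies on C.
Step 2: partial derivatives
  f_x(x, y) = 2*x + y + 1, f_y(x, y) = x + 4*y + 1.
  f_x(P) = 4, f_y(P) = -1 (gradient nonzero, so P is smooth).
Step 3: tangent line at P: 4·(x − 2) + -1·(y − -1) = 0.
Expanding: 4*x - y - 9 = 0.


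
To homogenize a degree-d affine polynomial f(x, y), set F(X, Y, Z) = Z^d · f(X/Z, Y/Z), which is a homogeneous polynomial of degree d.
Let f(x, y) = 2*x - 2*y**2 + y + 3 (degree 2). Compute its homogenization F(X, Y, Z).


F(X, Y, Z) = 2*X*Z - 2*Y**2 + Y*Z + 3*Z**2

deg(f) = 2.
Substitute x = X/Z, y = Y/Z into f, then multiply by Z^2.
  monomial 2·x^1·y^0 ↦ 2·X^1·Y^0·Z^1.
  monomial -2·x^0·y^2 ↦ -2·X^0·Y^2·Z^0.
  monomial 1·x^0·y^1 ↦ 1·X^0·Y^1·Z^1.
  monomial 3·x^0·y^0 ↦ 3·X^0·Y^0·Z^2.
Collecting: F(X, Y, Z) = 2*X*Z - 2*Y**2 + Y*Z + 3*Z**2.


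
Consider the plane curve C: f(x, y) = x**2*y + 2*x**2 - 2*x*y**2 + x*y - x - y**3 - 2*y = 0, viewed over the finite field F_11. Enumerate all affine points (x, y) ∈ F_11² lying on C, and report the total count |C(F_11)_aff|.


Affine F_11-points: {(0, 0), (0, 3), (0, 8), (1, 3), (1, 7), (1, 10), (2, 6), (3, 10), (5, 6), (6, 0), (8, 5), (8, 7)}; count = 12.

For each of the 121 pairs (x, y) ∈ F_11², evaluate f(x, y) mod 11. Record the zeros.
  x = 0: [0↦0, 1↦8, 2↦10, 3↦0, 4↦5, 5↦8, 6↦3, 7↦6, 8↦0, 9↦1, 10↦3]  zeros at y ∈ {0, 3, 8}
  x = 1: [0↦1, 1↦9, 2↦7, 3↦0, 4↦4, 5↦2, 6↦10, 7↦0, 8↦10, 9↦1, 10↦0]  zeros at y ∈ {3, 7, 10}
  x = 2: [0↦6, 1↦5, 2↦1, 3↦10, 4↦4, 5↦10, 6↦0, 7↦1, 8↦7, 9↦1, 10↦10]  zeros at y ∈ {6}
  x = 3: [0↦4, 1↦7, 2↦3, 3↦8, 4↦5, 5↦10, 6↦6, 7↦9, 8↦2, 9↦1, 10↦0]  zeros at y ∈ {10}
  x = 4: [0↦6, 1↦4, 2↦2, 3↦5, 4↦7, 5↦2, 6↦6, 7↦2, 8↦6, 9↦1, 10↦3]  zeros at y ∈ ∅
  x = 5: [0↦1, 1↦7, 2↦9, 3↦1, 4↦10, 5↦8, 6↦0, 7↦2, 8↦8, 9↦1, 10↦8]  zeros at y ∈ {6}
  x = 6: [0↦0, 1↦5, 2↦2, 3↦7, 4↦3, 5↦6, 6↦10, 7↦9, 8↦8, 9↦1, 10↦4]  zeros at y ∈ {0}
  x = 7: [0↦3, 1↦9, 2↦3, 3↦1, 4↦8, 5↦7, 6↦3, 7↦1, 8↦6, 9↦1, 10↦2]  zeros at y ∈ ∅
  x = 8: [0↦10, 1↦8, 2↦1, 3↦5, 4↦3, 5↦0, 6↦1, 7↦0, 8↦2, 9↦1, 10↦2]  zeros at y ∈ {5, 7}
  x = 9: [0↦10, 1↦2, 2↦7, 3↦8, 4↦10, 5↦7, 6↦4, 7↦6, 8↦7, 9↦1, 10↦4]  zeros at y ∈ ∅
  x = 10: [0↦3, 1↦2, 2↦10, 3↦10, 4↦7, 5↦6, 6↦1, 7↦8, 8↦10, 9↦1, 10↦8]  zeros at y ∈ ∅
Collecting zeros: affine points = {(0, 0), (0, 3), (0, 8), (1, 3), (1, 7), (1, 10), (2, 6), (3, 10), (5, 6), (6, 0), (8, 5), (8, 7)}.
Total count |C(F_11)_aff| = 12.


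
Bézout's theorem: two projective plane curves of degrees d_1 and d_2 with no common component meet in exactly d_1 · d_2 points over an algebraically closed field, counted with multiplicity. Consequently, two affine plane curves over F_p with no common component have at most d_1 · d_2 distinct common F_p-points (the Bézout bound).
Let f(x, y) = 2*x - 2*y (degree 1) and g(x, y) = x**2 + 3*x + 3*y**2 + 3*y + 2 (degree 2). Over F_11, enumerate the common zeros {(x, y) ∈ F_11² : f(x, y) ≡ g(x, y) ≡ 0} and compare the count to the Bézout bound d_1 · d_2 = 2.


Common zeros: {(5, 5), (10, 10)}; count = 2; Bézout bound = 2.

deg(f) = 1, deg(g) = 2, so Bézout bound = 2.
Scan x ∈ F_11. For each x, list the y ∈ F_11 with f(x, y) ≡ 0 and those with g(x, y) ≡ 0 (mod 11); the common zeros in that column are the intersection.
  x = 0: f ≡ 0 at y ∈ {0}; g ≡ 0 at y ∈ ∅; common: ∅.
  x = 1: f ≡ 0 at y ∈ {1}; g ≡ 0 at y ∈ {4, 6}; common: ∅.
  x = 2: f ≡ 0 at y ∈ {2}; g ≡ 0 at y ∈ ∅; common: ∅.
  x = 3: f ≡ 0 at y ∈ {3}; g ≡ 0 at y ∈ {5}; common: ∅.
  x = 4: f ≡ 0 at y ∈ {4}; g ≡ 0 at y ∈ {3, 7}; common: ∅.
  x = 5: f ≡ 0 at y ∈ {5}; g ≡ 0 at y ∈ {5}; common: {5}.
  x = 6: f ≡ 0 at y ∈ {6}; g ≡ 0 at y ∈ ∅; common: ∅.
  x = 7: f ≡ 0 at y ∈ {7}; g ≡ 0 at y ∈ {4, 6}; common: ∅.
  x = 8: f ≡ 0 at y ∈ {8}; g ≡ 0 at y ∈ ∅; common: ∅.
  x = 9: f ≡ 0 at y ∈ {9}; g ≡ 0 at y ∈ {0, 10}; common: ∅.
  x = 10: f ≡ 0 at y ∈ {10}; g ≡ 0 at y ∈ {0, 10}; common: {10}.
Collecting: common zeros = {(5, 5), (10, 10)}, so the count is 2.
Comparison with the Bézout bound: 2 ≤ 2 = deg(f)·deg(g), as expected for curves with no common component (the bound is attained).
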